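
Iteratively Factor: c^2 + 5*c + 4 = (c + 1)*(c + 4)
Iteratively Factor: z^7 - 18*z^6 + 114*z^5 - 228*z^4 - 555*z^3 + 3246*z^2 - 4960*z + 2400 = (z + 3)*(z^6 - 21*z^5 + 177*z^4 - 759*z^3 + 1722*z^2 - 1920*z + 800) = (z - 5)*(z + 3)*(z^5 - 16*z^4 + 97*z^3 - 274*z^2 + 352*z - 160) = (z - 5)*(z - 2)*(z + 3)*(z^4 - 14*z^3 + 69*z^2 - 136*z + 80) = (z - 5)^2*(z - 2)*(z + 3)*(z^3 - 9*z^2 + 24*z - 16) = (z - 5)^2*(z - 2)*(z - 1)*(z + 3)*(z^2 - 8*z + 16) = (z - 5)^2*(z - 4)*(z - 2)*(z - 1)*(z + 3)*(z - 4)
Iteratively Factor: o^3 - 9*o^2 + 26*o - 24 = (o - 3)*(o^2 - 6*o + 8) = (o - 3)*(o - 2)*(o - 4)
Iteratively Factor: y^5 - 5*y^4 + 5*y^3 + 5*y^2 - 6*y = (y + 1)*(y^4 - 6*y^3 + 11*y^2 - 6*y) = (y - 1)*(y + 1)*(y^3 - 5*y^2 + 6*y) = y*(y - 1)*(y + 1)*(y^2 - 5*y + 6) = y*(y - 3)*(y - 1)*(y + 1)*(y - 2)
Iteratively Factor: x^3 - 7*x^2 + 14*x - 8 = (x - 4)*(x^2 - 3*x + 2) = (x - 4)*(x - 2)*(x - 1)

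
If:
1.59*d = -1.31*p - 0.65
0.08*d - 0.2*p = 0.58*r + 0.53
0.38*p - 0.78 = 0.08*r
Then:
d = -1.80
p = 1.69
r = -1.74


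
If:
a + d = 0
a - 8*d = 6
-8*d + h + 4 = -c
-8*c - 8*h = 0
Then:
No Solution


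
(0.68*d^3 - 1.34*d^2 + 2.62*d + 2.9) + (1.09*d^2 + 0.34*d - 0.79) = 0.68*d^3 - 0.25*d^2 + 2.96*d + 2.11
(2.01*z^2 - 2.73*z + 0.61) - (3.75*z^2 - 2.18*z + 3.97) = -1.74*z^2 - 0.55*z - 3.36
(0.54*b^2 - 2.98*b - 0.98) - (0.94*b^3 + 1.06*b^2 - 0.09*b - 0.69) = -0.94*b^3 - 0.52*b^2 - 2.89*b - 0.29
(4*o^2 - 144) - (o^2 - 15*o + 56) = 3*o^2 + 15*o - 200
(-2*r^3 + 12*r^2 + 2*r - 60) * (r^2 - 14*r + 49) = -2*r^5 + 40*r^4 - 264*r^3 + 500*r^2 + 938*r - 2940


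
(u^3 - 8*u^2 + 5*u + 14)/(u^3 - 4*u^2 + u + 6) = (u - 7)/(u - 3)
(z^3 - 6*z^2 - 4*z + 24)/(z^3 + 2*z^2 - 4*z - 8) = (z - 6)/(z + 2)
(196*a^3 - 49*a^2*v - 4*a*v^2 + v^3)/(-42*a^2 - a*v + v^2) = (-28*a^2 + 3*a*v + v^2)/(6*a + v)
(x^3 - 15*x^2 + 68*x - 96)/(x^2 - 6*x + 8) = (x^2 - 11*x + 24)/(x - 2)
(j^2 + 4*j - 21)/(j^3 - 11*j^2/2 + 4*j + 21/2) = 2*(j + 7)/(2*j^2 - 5*j - 7)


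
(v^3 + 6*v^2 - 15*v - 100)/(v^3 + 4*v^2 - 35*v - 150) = (v - 4)/(v - 6)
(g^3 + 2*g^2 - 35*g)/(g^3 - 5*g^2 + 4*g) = (g^2 + 2*g - 35)/(g^2 - 5*g + 4)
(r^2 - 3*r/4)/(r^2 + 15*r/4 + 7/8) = 2*r*(4*r - 3)/(8*r^2 + 30*r + 7)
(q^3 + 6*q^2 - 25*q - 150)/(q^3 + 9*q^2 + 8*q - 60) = (q - 5)/(q - 2)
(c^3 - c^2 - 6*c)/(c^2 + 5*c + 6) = c*(c - 3)/(c + 3)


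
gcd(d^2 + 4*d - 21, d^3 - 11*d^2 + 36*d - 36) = d - 3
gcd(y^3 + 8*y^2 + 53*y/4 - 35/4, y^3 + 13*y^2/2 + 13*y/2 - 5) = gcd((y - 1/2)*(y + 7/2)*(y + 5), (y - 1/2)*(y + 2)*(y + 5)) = y^2 + 9*y/2 - 5/2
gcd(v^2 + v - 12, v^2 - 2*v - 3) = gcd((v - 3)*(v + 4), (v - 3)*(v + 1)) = v - 3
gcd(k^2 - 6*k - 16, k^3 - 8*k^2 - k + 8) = k - 8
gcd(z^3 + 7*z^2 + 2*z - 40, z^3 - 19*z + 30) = z^2 + 3*z - 10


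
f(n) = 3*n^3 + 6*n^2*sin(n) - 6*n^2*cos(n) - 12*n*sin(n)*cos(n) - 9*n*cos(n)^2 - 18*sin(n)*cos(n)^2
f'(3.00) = 43.38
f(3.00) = 118.16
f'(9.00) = 502.33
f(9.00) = 2797.25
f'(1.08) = 44.90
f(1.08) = -4.42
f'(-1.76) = -11.52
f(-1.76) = -26.03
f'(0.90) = 26.29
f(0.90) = -10.86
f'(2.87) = 47.71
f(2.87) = 112.24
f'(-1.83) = -17.95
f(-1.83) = -24.99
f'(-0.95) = 40.12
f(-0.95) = -7.67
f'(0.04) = -28.25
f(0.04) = -1.11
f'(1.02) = 38.98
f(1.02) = -6.94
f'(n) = 6*n^2*sin(n) + 6*n^2*cos(n) + 9*n^2 + 12*n*sin(n)^2 + 18*n*sin(n)*cos(n) + 12*n*sin(n) - 12*n*cos(n)^2 - 12*n*cos(n) + 36*sin(n)^2*cos(n) - 12*sin(n)*cos(n) - 18*cos(n)^3 - 9*cos(n)^2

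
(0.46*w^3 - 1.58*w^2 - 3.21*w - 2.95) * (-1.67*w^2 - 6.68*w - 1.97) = -0.7682*w^5 - 0.4342*w^4 + 15.0089*w^3 + 29.4819*w^2 + 26.0297*w + 5.8115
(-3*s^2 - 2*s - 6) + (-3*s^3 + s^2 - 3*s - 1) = -3*s^3 - 2*s^2 - 5*s - 7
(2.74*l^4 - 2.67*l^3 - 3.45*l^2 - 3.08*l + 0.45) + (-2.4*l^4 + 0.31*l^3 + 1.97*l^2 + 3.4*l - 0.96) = 0.34*l^4 - 2.36*l^3 - 1.48*l^2 + 0.32*l - 0.51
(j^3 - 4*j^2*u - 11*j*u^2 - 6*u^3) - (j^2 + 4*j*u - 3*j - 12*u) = j^3 - 4*j^2*u - j^2 - 11*j*u^2 - 4*j*u + 3*j - 6*u^3 + 12*u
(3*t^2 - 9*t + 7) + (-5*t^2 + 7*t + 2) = -2*t^2 - 2*t + 9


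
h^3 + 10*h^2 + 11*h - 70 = (h - 2)*(h + 5)*(h + 7)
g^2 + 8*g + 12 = (g + 2)*(g + 6)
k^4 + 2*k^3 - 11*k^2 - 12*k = k*(k - 3)*(k + 1)*(k + 4)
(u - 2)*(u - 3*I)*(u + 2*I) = u^3 - 2*u^2 - I*u^2 + 6*u + 2*I*u - 12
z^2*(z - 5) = z^3 - 5*z^2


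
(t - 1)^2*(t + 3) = t^3 + t^2 - 5*t + 3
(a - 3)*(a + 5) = a^2 + 2*a - 15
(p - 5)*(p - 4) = p^2 - 9*p + 20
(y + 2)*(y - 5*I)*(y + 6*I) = y^3 + 2*y^2 + I*y^2 + 30*y + 2*I*y + 60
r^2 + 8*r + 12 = (r + 2)*(r + 6)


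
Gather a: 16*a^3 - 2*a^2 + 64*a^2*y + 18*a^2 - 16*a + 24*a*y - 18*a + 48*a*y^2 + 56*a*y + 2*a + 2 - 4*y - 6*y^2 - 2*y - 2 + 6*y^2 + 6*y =16*a^3 + a^2*(64*y + 16) + a*(48*y^2 + 80*y - 32)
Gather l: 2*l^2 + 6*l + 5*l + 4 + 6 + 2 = 2*l^2 + 11*l + 12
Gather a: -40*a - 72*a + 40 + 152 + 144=336 - 112*a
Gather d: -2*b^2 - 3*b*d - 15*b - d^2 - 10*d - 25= -2*b^2 - 15*b - d^2 + d*(-3*b - 10) - 25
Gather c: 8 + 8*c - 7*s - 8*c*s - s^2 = c*(8 - 8*s) - s^2 - 7*s + 8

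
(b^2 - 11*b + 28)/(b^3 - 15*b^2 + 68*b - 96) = (b - 7)/(b^2 - 11*b + 24)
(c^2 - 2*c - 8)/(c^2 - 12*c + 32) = (c + 2)/(c - 8)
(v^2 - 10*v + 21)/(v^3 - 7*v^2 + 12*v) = (v - 7)/(v*(v - 4))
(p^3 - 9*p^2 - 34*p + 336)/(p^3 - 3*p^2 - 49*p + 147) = (p^2 - 2*p - 48)/(p^2 + 4*p - 21)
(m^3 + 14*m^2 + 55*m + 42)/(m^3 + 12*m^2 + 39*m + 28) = (m + 6)/(m + 4)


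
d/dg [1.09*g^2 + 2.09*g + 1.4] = 2.18*g + 2.09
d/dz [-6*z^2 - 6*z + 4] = -12*z - 6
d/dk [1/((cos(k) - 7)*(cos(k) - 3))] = 2*(cos(k) - 5)*sin(k)/((cos(k) - 7)^2*(cos(k) - 3)^2)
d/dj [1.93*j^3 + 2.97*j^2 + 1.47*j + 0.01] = 5.79*j^2 + 5.94*j + 1.47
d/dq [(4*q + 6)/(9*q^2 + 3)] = 4*(-3*q^2 - 9*q + 1)/(3*(9*q^4 + 6*q^2 + 1))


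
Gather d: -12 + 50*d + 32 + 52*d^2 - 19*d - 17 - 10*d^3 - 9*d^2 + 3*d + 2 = -10*d^3 + 43*d^2 + 34*d + 5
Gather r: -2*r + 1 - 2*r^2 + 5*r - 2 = -2*r^2 + 3*r - 1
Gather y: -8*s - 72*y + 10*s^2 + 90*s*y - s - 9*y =10*s^2 - 9*s + y*(90*s - 81)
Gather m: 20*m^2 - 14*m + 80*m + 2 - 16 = 20*m^2 + 66*m - 14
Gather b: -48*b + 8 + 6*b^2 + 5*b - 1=6*b^2 - 43*b + 7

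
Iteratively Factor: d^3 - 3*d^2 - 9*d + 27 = (d - 3)*(d^2 - 9) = (d - 3)*(d + 3)*(d - 3)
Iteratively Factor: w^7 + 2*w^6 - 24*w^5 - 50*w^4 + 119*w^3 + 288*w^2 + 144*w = (w - 4)*(w^6 + 6*w^5 - 50*w^3 - 81*w^2 - 36*w) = (w - 4)*(w - 3)*(w^5 + 9*w^4 + 27*w^3 + 31*w^2 + 12*w) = (w - 4)*(w - 3)*(w + 3)*(w^4 + 6*w^3 + 9*w^2 + 4*w) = w*(w - 4)*(w - 3)*(w + 3)*(w^3 + 6*w^2 + 9*w + 4) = w*(w - 4)*(w - 3)*(w + 1)*(w + 3)*(w^2 + 5*w + 4) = w*(w - 4)*(w - 3)*(w + 1)^2*(w + 3)*(w + 4)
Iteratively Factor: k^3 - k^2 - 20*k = (k + 4)*(k^2 - 5*k) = (k - 5)*(k + 4)*(k)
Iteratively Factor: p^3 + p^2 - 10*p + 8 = (p - 1)*(p^2 + 2*p - 8) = (p - 1)*(p + 4)*(p - 2)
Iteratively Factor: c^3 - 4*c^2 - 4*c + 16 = (c + 2)*(c^2 - 6*c + 8) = (c - 2)*(c + 2)*(c - 4)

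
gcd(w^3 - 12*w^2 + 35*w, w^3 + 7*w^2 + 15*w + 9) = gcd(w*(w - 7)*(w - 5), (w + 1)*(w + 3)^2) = 1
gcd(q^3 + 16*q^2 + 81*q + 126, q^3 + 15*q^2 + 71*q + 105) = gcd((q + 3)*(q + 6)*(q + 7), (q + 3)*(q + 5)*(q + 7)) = q^2 + 10*q + 21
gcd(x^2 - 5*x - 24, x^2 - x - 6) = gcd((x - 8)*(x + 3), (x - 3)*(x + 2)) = 1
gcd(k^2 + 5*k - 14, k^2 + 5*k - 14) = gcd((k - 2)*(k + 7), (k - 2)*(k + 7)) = k^2 + 5*k - 14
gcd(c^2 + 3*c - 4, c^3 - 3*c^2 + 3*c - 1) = c - 1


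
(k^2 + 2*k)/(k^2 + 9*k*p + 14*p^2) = k*(k + 2)/(k^2 + 9*k*p + 14*p^2)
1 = 1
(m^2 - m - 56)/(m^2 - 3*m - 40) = (m + 7)/(m + 5)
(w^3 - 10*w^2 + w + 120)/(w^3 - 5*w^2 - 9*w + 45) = (w - 8)/(w - 3)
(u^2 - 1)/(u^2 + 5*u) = (u^2 - 1)/(u*(u + 5))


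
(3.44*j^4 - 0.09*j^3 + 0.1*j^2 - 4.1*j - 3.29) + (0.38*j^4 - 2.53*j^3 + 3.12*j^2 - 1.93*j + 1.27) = 3.82*j^4 - 2.62*j^3 + 3.22*j^2 - 6.03*j - 2.02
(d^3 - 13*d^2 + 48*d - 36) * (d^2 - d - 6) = d^5 - 14*d^4 + 55*d^3 - 6*d^2 - 252*d + 216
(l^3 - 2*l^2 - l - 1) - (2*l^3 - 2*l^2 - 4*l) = -l^3 + 3*l - 1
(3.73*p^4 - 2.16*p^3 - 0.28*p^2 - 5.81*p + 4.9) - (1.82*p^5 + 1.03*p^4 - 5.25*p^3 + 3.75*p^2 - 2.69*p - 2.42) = -1.82*p^5 + 2.7*p^4 + 3.09*p^3 - 4.03*p^2 - 3.12*p + 7.32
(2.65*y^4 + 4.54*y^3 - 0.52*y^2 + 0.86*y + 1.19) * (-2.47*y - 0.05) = -6.5455*y^5 - 11.3463*y^4 + 1.0574*y^3 - 2.0982*y^2 - 2.9823*y - 0.0595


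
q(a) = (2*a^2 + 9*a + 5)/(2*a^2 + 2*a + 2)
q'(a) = (-4*a - 2)*(2*a^2 + 9*a + 5)/(2*a^2 + 2*a + 2)^2 + (4*a + 9)/(2*a^2 + 2*a + 2)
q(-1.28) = -1.19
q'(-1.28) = 0.06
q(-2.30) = -0.64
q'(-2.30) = -0.60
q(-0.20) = 1.95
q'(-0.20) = 3.49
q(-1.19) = -1.17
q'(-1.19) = 0.41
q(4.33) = 1.69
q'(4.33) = -0.13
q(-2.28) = -0.65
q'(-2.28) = -0.61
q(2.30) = 2.11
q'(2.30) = -0.32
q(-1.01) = -1.01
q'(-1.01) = 1.43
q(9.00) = 1.36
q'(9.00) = -0.04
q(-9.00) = 0.59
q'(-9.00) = -0.05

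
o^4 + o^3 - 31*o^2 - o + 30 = (o - 5)*(o - 1)*(o + 1)*(o + 6)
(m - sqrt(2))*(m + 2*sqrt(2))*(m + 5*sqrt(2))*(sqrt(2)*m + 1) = sqrt(2)*m^4 + 13*m^3 + 12*sqrt(2)*m^2 - 34*m - 20*sqrt(2)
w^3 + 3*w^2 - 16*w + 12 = (w - 2)*(w - 1)*(w + 6)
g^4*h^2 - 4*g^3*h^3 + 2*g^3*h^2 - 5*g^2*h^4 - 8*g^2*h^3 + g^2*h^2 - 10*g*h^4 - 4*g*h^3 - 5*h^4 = (g - 5*h)*(g + h)*(g*h + h)^2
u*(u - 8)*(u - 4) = u^3 - 12*u^2 + 32*u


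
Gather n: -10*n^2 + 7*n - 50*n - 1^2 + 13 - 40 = -10*n^2 - 43*n - 28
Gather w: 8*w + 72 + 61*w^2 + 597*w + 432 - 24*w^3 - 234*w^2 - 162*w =-24*w^3 - 173*w^2 + 443*w + 504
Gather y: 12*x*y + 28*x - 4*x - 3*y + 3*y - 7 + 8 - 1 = 12*x*y + 24*x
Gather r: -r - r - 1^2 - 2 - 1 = -2*r - 4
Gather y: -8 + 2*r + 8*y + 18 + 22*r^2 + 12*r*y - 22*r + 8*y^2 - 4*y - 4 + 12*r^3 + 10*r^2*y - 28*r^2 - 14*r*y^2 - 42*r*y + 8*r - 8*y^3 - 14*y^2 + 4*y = 12*r^3 - 6*r^2 - 12*r - 8*y^3 + y^2*(-14*r - 6) + y*(10*r^2 - 30*r + 8) + 6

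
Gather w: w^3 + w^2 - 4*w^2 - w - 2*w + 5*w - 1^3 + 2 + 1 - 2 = w^3 - 3*w^2 + 2*w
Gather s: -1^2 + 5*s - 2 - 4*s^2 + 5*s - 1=-4*s^2 + 10*s - 4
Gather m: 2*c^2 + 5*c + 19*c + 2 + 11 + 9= 2*c^2 + 24*c + 22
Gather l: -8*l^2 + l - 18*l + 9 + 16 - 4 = -8*l^2 - 17*l + 21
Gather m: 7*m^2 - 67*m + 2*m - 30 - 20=7*m^2 - 65*m - 50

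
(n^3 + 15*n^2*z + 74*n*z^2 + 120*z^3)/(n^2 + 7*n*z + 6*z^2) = (n^2 + 9*n*z + 20*z^2)/(n + z)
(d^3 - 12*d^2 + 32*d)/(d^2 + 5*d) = (d^2 - 12*d + 32)/(d + 5)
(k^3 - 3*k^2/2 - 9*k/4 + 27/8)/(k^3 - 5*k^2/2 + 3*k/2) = (k^2 - 9/4)/(k*(k - 1))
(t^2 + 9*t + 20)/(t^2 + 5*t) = (t + 4)/t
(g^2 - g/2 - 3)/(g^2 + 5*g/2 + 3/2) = (g - 2)/(g + 1)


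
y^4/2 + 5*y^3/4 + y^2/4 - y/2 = y*(y/2 + 1)*(y - 1/2)*(y + 1)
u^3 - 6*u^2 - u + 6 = (u - 6)*(u - 1)*(u + 1)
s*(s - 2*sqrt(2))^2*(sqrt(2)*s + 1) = sqrt(2)*s^4 - 7*s^3 + 4*sqrt(2)*s^2 + 8*s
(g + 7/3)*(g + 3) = g^2 + 16*g/3 + 7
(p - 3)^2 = p^2 - 6*p + 9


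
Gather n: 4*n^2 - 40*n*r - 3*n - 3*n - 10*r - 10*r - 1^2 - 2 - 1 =4*n^2 + n*(-40*r - 6) - 20*r - 4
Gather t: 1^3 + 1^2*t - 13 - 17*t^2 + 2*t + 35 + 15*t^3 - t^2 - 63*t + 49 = 15*t^3 - 18*t^2 - 60*t + 72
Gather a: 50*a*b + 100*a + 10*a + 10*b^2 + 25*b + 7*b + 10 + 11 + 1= a*(50*b + 110) + 10*b^2 + 32*b + 22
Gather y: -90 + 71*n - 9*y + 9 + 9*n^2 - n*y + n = 9*n^2 + 72*n + y*(-n - 9) - 81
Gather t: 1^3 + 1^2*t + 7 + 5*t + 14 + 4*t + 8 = 10*t + 30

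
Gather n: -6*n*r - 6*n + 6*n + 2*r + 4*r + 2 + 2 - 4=-6*n*r + 6*r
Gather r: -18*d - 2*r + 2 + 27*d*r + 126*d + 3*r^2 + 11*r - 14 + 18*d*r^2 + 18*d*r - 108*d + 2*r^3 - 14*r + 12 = 2*r^3 + r^2*(18*d + 3) + r*(45*d - 5)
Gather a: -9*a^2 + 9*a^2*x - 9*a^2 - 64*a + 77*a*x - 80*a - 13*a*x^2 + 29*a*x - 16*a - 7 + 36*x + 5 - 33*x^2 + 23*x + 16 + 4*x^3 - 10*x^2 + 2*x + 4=a^2*(9*x - 18) + a*(-13*x^2 + 106*x - 160) + 4*x^3 - 43*x^2 + 61*x + 18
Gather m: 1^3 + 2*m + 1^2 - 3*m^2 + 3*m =-3*m^2 + 5*m + 2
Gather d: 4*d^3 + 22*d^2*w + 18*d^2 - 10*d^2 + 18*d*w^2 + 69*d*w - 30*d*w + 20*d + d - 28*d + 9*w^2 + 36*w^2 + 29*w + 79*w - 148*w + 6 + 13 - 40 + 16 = 4*d^3 + d^2*(22*w + 8) + d*(18*w^2 + 39*w - 7) + 45*w^2 - 40*w - 5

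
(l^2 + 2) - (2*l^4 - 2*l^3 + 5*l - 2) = -2*l^4 + 2*l^3 + l^2 - 5*l + 4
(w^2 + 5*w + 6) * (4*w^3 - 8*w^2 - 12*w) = 4*w^5 + 12*w^4 - 28*w^3 - 108*w^2 - 72*w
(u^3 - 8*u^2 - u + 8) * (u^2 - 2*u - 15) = u^5 - 10*u^4 + 130*u^2 - u - 120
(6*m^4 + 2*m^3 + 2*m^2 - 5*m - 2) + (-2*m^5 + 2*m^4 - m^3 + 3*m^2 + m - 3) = -2*m^5 + 8*m^4 + m^3 + 5*m^2 - 4*m - 5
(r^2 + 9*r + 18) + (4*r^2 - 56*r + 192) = 5*r^2 - 47*r + 210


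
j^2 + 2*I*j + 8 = (j - 2*I)*(j + 4*I)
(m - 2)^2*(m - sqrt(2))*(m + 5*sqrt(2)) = m^4 - 4*m^3 + 4*sqrt(2)*m^3 - 16*sqrt(2)*m^2 - 6*m^2 + 16*sqrt(2)*m + 40*m - 40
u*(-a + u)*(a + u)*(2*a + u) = -2*a^3*u - a^2*u^2 + 2*a*u^3 + u^4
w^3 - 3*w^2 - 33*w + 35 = (w - 7)*(w - 1)*(w + 5)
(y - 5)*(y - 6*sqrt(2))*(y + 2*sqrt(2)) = y^3 - 4*sqrt(2)*y^2 - 5*y^2 - 24*y + 20*sqrt(2)*y + 120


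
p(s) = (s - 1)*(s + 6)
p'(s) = 2*s + 5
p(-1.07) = -10.21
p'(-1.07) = 2.86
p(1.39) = 2.88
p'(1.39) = 7.78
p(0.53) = -3.07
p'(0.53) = 6.06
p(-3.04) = -11.96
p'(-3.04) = -1.08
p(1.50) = 3.75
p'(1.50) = 8.00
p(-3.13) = -11.85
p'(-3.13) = -1.26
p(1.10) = 0.71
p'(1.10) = 7.20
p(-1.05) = -10.15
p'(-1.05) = 2.90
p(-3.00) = -12.00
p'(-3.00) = -1.00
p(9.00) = 120.00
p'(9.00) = 23.00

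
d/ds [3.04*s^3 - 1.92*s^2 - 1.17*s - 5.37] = 9.12*s^2 - 3.84*s - 1.17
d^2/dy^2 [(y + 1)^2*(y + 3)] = 6*y + 10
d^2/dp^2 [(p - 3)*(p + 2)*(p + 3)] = 6*p + 4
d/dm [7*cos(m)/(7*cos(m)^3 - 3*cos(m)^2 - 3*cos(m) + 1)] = 112*(14*cos(m)^3 - 3*cos(m)^2 - 1)*sin(m)/(-9*cos(m) + 6*cos(2*m) - 7*cos(3*m) + 2)^2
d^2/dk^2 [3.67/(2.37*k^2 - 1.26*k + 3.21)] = (-41.228046*k^2 + 21.918708*k + 3.67*(4.74*k - 1.26)*(9.48*k - 2.52) - 55.840518)/(2.37*k^2 - 1.26*k + 3.21)^3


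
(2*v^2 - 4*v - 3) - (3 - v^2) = 3*v^2 - 4*v - 6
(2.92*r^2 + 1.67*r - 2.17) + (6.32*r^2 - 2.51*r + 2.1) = 9.24*r^2 - 0.84*r - 0.0699999999999998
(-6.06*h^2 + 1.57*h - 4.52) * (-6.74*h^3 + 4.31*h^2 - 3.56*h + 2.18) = 40.8444*h^5 - 36.7004*h^4 + 58.8051*h^3 - 38.2812*h^2 + 19.5138*h - 9.8536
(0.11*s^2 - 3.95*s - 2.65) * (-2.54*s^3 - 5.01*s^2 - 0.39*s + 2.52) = -0.2794*s^5 + 9.4819*s^4 + 26.4776*s^3 + 15.0942*s^2 - 8.9205*s - 6.678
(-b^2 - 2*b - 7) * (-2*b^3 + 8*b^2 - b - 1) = 2*b^5 - 4*b^4 - b^3 - 53*b^2 + 9*b + 7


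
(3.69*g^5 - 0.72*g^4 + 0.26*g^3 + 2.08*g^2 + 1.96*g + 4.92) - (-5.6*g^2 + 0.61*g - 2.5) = 3.69*g^5 - 0.72*g^4 + 0.26*g^3 + 7.68*g^2 + 1.35*g + 7.42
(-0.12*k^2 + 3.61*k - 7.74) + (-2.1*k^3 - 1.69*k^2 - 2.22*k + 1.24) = -2.1*k^3 - 1.81*k^2 + 1.39*k - 6.5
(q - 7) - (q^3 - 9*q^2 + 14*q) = -q^3 + 9*q^2 - 13*q - 7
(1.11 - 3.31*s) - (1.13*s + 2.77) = -4.44*s - 1.66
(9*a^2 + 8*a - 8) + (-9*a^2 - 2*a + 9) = 6*a + 1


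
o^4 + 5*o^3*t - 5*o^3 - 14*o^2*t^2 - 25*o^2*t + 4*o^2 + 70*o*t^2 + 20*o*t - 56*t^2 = (o - 4)*(o - 1)*(o - 2*t)*(o + 7*t)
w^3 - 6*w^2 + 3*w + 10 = (w - 5)*(w - 2)*(w + 1)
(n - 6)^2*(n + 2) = n^3 - 10*n^2 + 12*n + 72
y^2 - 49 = (y - 7)*(y + 7)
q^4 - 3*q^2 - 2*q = q*(q - 2)*(q + 1)^2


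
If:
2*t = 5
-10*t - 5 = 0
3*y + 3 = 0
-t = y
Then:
No Solution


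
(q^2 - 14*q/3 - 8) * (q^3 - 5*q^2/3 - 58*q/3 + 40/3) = q^5 - 19*q^4/3 - 176*q^3/9 + 1052*q^2/9 + 832*q/9 - 320/3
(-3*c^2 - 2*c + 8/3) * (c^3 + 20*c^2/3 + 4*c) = -3*c^5 - 22*c^4 - 68*c^3/3 + 88*c^2/9 + 32*c/3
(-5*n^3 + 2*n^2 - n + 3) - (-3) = -5*n^3 + 2*n^2 - n + 6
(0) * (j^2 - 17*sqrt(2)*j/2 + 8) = 0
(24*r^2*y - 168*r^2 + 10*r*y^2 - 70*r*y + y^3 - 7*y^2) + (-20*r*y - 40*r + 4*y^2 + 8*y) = 24*r^2*y - 168*r^2 + 10*r*y^2 - 90*r*y - 40*r + y^3 - 3*y^2 + 8*y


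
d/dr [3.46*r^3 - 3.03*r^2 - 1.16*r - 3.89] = 10.38*r^2 - 6.06*r - 1.16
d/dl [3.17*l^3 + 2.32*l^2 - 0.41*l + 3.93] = 9.51*l^2 + 4.64*l - 0.41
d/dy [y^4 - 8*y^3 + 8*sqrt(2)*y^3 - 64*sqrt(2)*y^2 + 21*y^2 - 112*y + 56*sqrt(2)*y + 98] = 4*y^3 - 24*y^2 + 24*sqrt(2)*y^2 - 128*sqrt(2)*y + 42*y - 112 + 56*sqrt(2)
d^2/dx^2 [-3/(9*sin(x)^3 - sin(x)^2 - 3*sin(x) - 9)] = 3*(-729*sin(x)^5 + 99*sin(x)^4 + 1022*sin(x)^3 - 882*sin(x)^2 - 129*sin(x) + 531)*sin(x)/(-9*sin(x)^3 + sin(x)^2 + 3*sin(x) + 9)^3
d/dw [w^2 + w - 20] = 2*w + 1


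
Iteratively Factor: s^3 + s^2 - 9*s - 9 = (s + 1)*(s^2 - 9) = (s + 1)*(s + 3)*(s - 3)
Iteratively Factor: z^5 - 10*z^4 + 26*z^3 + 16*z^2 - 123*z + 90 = (z - 5)*(z^4 - 5*z^3 + z^2 + 21*z - 18) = (z - 5)*(z + 2)*(z^3 - 7*z^2 + 15*z - 9) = (z - 5)*(z - 3)*(z + 2)*(z^2 - 4*z + 3) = (z - 5)*(z - 3)*(z - 1)*(z + 2)*(z - 3)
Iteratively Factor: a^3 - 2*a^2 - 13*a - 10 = (a - 5)*(a^2 + 3*a + 2) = (a - 5)*(a + 1)*(a + 2)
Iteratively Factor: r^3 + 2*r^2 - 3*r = (r - 1)*(r^2 + 3*r) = r*(r - 1)*(r + 3)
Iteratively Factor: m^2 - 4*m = (m - 4)*(m)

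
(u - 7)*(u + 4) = u^2 - 3*u - 28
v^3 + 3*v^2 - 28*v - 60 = (v - 5)*(v + 2)*(v + 6)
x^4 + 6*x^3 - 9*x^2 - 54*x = x*(x - 3)*(x + 3)*(x + 6)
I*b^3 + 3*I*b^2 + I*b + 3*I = (b + 3)*(b + I)*(I*b + 1)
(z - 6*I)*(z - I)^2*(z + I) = z^4 - 7*I*z^3 - 5*z^2 - 7*I*z - 6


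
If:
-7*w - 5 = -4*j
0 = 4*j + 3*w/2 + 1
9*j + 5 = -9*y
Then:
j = 1/68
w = -12/17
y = -349/612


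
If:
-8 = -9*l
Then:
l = 8/9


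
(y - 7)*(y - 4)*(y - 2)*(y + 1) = y^4 - 12*y^3 + 37*y^2 - 6*y - 56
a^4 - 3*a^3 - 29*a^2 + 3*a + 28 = (a - 7)*(a - 1)*(a + 1)*(a + 4)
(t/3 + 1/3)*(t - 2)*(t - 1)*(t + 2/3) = t^4/3 - 4*t^3/9 - 7*t^2/9 + 4*t/9 + 4/9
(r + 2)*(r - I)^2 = r^3 + 2*r^2 - 2*I*r^2 - r - 4*I*r - 2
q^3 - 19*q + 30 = (q - 3)*(q - 2)*(q + 5)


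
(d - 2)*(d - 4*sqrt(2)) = d^2 - 4*sqrt(2)*d - 2*d + 8*sqrt(2)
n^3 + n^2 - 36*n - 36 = (n - 6)*(n + 1)*(n + 6)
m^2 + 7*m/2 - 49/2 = (m - 7/2)*(m + 7)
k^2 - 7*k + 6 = (k - 6)*(k - 1)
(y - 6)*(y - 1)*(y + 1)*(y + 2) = y^4 - 4*y^3 - 13*y^2 + 4*y + 12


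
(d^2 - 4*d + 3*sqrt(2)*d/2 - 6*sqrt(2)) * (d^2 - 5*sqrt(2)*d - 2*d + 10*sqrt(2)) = d^4 - 6*d^3 - 7*sqrt(2)*d^3/2 - 7*d^2 + 21*sqrt(2)*d^2 - 28*sqrt(2)*d + 90*d - 120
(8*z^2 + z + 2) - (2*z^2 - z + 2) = 6*z^2 + 2*z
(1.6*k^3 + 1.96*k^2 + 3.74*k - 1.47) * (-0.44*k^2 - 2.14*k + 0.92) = -0.704*k^5 - 4.2864*k^4 - 4.368*k^3 - 5.5536*k^2 + 6.5866*k - 1.3524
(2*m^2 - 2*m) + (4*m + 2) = 2*m^2 + 2*m + 2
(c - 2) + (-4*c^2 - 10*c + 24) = -4*c^2 - 9*c + 22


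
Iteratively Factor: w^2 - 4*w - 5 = (w - 5)*(w + 1)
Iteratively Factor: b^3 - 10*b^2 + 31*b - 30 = (b - 3)*(b^2 - 7*b + 10) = (b - 3)*(b - 2)*(b - 5)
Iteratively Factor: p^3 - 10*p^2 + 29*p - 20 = (p - 4)*(p^2 - 6*p + 5) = (p - 4)*(p - 1)*(p - 5)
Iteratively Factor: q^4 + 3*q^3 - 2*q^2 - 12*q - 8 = (q + 1)*(q^3 + 2*q^2 - 4*q - 8) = (q - 2)*(q + 1)*(q^2 + 4*q + 4) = (q - 2)*(q + 1)*(q + 2)*(q + 2)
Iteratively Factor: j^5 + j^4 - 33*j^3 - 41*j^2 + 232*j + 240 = (j - 5)*(j^4 + 6*j^3 - 3*j^2 - 56*j - 48) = (j - 5)*(j + 1)*(j^3 + 5*j^2 - 8*j - 48) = (j - 5)*(j + 1)*(j + 4)*(j^2 + j - 12) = (j - 5)*(j + 1)*(j + 4)^2*(j - 3)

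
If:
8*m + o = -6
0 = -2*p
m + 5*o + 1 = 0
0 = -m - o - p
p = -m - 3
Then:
No Solution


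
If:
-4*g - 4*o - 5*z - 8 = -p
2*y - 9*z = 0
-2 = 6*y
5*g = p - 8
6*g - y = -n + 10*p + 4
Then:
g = p/5 - 8/5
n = 44*p/5 + 199/15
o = p/20 - 83/270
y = -1/3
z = -2/27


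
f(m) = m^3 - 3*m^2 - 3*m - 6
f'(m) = 3*m^2 - 6*m - 3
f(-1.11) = -7.73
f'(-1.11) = 7.36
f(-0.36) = -5.36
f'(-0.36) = -0.45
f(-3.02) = -51.84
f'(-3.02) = 42.48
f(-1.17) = -8.20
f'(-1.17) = 8.13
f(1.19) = -12.13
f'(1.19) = -5.89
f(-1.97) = -19.38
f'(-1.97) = 20.46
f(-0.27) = -5.43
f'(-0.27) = -1.16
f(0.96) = -10.76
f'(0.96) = -6.00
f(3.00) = -15.00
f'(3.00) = 6.00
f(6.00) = 84.00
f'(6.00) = 69.00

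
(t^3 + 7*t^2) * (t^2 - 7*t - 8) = t^5 - 57*t^3 - 56*t^2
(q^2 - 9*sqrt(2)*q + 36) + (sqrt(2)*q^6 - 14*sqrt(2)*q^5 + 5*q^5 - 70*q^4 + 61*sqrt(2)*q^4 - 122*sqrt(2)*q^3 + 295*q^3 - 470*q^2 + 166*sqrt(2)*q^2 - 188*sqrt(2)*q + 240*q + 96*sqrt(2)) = sqrt(2)*q^6 - 14*sqrt(2)*q^5 + 5*q^5 - 70*q^4 + 61*sqrt(2)*q^4 - 122*sqrt(2)*q^3 + 295*q^3 - 469*q^2 + 166*sqrt(2)*q^2 - 197*sqrt(2)*q + 240*q + 36 + 96*sqrt(2)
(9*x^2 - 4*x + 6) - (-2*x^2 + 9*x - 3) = 11*x^2 - 13*x + 9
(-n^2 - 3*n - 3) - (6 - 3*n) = -n^2 - 9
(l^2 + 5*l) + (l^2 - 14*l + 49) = 2*l^2 - 9*l + 49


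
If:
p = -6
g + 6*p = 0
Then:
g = 36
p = -6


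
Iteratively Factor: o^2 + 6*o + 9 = (o + 3)*(o + 3)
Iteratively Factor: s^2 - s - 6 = (s + 2)*(s - 3)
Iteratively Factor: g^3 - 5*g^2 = (g)*(g^2 - 5*g) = g*(g - 5)*(g)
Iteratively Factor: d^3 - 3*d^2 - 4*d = (d)*(d^2 - 3*d - 4) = d*(d - 4)*(d + 1)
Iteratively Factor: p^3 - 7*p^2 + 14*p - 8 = (p - 2)*(p^2 - 5*p + 4) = (p - 4)*(p - 2)*(p - 1)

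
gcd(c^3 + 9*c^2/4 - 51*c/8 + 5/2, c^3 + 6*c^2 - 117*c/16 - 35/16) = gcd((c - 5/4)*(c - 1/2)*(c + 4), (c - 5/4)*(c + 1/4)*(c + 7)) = c - 5/4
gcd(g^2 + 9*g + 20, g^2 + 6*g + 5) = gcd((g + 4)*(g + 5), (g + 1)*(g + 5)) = g + 5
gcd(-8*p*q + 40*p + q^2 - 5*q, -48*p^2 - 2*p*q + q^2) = 8*p - q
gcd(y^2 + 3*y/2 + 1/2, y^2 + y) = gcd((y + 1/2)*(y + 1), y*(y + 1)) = y + 1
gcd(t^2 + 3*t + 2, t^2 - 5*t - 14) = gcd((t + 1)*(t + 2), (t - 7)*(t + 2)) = t + 2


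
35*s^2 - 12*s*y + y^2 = (-7*s + y)*(-5*s + y)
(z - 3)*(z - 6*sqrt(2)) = z^2 - 6*sqrt(2)*z - 3*z + 18*sqrt(2)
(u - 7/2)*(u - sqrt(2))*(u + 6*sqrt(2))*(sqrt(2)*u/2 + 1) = sqrt(2)*u^4/2 - 7*sqrt(2)*u^3/4 + 6*u^3 - 21*u^2 - sqrt(2)*u^2 - 12*u + 7*sqrt(2)*u/2 + 42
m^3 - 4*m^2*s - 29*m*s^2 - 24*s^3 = (m - 8*s)*(m + s)*(m + 3*s)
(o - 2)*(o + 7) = o^2 + 5*o - 14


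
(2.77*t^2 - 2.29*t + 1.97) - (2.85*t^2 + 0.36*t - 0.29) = -0.0800000000000001*t^2 - 2.65*t + 2.26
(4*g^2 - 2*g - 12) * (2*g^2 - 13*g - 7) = 8*g^4 - 56*g^3 - 26*g^2 + 170*g + 84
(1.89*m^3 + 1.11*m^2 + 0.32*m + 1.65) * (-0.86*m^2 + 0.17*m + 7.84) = -1.6254*m^5 - 0.6333*m^4 + 14.7311*m^3 + 7.3378*m^2 + 2.7893*m + 12.936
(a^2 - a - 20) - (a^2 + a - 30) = 10 - 2*a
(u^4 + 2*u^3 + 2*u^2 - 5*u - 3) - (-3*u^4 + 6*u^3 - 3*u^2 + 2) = 4*u^4 - 4*u^3 + 5*u^2 - 5*u - 5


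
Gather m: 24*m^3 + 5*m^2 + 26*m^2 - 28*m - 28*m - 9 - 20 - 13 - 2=24*m^3 + 31*m^2 - 56*m - 44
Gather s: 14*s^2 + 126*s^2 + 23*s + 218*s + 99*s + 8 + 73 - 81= 140*s^2 + 340*s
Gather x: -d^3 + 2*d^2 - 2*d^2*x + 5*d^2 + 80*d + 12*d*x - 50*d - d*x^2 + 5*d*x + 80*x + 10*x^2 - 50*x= -d^3 + 7*d^2 + 30*d + x^2*(10 - d) + x*(-2*d^2 + 17*d + 30)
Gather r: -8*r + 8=8 - 8*r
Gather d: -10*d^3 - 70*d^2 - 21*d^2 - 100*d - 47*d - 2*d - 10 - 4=-10*d^3 - 91*d^2 - 149*d - 14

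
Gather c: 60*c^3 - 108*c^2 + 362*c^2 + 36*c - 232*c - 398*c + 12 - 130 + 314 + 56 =60*c^3 + 254*c^2 - 594*c + 252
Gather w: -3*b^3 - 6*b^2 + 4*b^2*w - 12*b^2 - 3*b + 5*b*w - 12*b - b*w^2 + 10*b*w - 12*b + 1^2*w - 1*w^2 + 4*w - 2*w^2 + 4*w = -3*b^3 - 18*b^2 - 27*b + w^2*(-b - 3) + w*(4*b^2 + 15*b + 9)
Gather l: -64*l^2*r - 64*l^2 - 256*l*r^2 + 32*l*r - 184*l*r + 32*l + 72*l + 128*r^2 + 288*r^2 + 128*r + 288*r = l^2*(-64*r - 64) + l*(-256*r^2 - 152*r + 104) + 416*r^2 + 416*r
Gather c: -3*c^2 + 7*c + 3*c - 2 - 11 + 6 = -3*c^2 + 10*c - 7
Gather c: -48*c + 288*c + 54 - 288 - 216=240*c - 450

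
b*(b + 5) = b^2 + 5*b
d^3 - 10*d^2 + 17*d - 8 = (d - 8)*(d - 1)^2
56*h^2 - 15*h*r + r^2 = (-8*h + r)*(-7*h + r)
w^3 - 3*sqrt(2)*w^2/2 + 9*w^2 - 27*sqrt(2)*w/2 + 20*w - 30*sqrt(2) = (w + 4)*(w + 5)*(w - 3*sqrt(2)/2)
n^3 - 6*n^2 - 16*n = n*(n - 8)*(n + 2)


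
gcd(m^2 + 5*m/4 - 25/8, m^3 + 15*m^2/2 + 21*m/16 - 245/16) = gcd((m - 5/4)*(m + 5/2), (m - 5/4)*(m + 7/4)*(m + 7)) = m - 5/4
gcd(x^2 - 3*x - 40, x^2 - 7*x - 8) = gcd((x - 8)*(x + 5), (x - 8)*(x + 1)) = x - 8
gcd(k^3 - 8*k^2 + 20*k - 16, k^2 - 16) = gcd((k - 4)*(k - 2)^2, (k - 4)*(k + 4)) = k - 4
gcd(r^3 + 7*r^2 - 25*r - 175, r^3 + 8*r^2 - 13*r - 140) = r^2 + 12*r + 35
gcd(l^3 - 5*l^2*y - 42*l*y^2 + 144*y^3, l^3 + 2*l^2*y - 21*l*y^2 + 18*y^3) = -l^2 - 3*l*y + 18*y^2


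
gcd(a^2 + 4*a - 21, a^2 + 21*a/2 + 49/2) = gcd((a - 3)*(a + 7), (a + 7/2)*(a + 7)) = a + 7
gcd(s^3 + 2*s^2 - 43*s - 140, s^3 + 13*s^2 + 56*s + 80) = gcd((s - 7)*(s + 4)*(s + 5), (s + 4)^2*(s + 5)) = s^2 + 9*s + 20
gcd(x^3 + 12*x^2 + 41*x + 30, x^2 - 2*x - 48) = x + 6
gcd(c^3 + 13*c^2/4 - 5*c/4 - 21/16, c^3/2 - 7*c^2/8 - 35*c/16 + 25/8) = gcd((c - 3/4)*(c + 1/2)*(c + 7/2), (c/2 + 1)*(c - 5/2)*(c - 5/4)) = 1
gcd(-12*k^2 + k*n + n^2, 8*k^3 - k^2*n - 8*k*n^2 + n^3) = 1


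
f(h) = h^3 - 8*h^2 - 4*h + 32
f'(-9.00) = 383.00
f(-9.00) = -1309.00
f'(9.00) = 95.00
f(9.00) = 77.00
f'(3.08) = -24.82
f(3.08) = -26.99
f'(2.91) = -25.16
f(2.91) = -22.74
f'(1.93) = -23.71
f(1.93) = 1.67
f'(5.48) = -1.59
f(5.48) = -65.60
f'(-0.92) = 13.26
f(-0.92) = 28.13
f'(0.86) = -15.54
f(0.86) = 23.28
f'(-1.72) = 32.40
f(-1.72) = 10.12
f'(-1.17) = 18.83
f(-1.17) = 24.13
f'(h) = 3*h^2 - 16*h - 4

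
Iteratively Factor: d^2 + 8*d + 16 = (d + 4)*(d + 4)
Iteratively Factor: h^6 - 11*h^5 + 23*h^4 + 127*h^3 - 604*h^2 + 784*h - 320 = (h - 5)*(h^5 - 6*h^4 - 7*h^3 + 92*h^2 - 144*h + 64) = (h - 5)*(h - 4)*(h^4 - 2*h^3 - 15*h^2 + 32*h - 16) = (h - 5)*(h - 4)^2*(h^3 + 2*h^2 - 7*h + 4) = (h - 5)*(h - 4)^2*(h - 1)*(h^2 + 3*h - 4) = (h - 5)*(h - 4)^2*(h - 1)*(h + 4)*(h - 1)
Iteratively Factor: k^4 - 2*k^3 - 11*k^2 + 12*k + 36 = (k - 3)*(k^3 + k^2 - 8*k - 12) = (k - 3)^2*(k^2 + 4*k + 4) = (k - 3)^2*(k + 2)*(k + 2)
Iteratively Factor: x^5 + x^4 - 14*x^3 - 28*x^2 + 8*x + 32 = (x + 2)*(x^4 - x^3 - 12*x^2 - 4*x + 16) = (x - 1)*(x + 2)*(x^3 - 12*x - 16) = (x - 1)*(x + 2)^2*(x^2 - 2*x - 8) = (x - 4)*(x - 1)*(x + 2)^2*(x + 2)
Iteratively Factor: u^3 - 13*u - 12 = (u + 1)*(u^2 - u - 12) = (u - 4)*(u + 1)*(u + 3)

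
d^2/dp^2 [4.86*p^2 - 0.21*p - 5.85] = 9.72000000000000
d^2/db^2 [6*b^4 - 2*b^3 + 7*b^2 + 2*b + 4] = 72*b^2 - 12*b + 14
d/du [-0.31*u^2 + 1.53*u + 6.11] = 1.53 - 0.62*u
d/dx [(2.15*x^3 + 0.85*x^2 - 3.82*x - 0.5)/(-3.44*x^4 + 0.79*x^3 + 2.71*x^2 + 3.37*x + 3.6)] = (7.396*x^6 + 5.848*x^5 - 34.2674*x^4 + 13.6466*x^3 + 37.6217*x^2 + 8.83*x - 12.067)/(11.8336*x^8 - 5.4352*x^7 - 18.0207*x^6 - 18.9038*x^5 - 12.0993*x^4 + 23.9534*x^3 + 30.8689*x^2 + 24.264*x + 12.96)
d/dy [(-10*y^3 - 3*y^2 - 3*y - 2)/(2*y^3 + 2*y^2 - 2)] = (-7*y^4 + 6*y^3 + 39*y^2 + 10*y + 3)/(2*(y^6 + 2*y^5 + y^4 - 2*y^3 - 2*y^2 + 1))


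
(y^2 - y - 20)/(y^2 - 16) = (y - 5)/(y - 4)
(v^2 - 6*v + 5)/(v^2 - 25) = (v - 1)/(v + 5)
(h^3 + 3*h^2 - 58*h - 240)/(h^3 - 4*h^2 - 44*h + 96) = (h + 5)/(h - 2)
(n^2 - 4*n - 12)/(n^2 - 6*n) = (n + 2)/n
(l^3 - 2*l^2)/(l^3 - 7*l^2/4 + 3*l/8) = 8*l*(l - 2)/(8*l^2 - 14*l + 3)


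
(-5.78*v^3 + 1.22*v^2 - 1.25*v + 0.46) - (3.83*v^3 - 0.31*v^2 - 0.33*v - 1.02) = -9.61*v^3 + 1.53*v^2 - 0.92*v + 1.48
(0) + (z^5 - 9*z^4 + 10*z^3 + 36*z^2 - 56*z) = z^5 - 9*z^4 + 10*z^3 + 36*z^2 - 56*z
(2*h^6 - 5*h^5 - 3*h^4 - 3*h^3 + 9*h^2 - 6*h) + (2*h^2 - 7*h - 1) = 2*h^6 - 5*h^5 - 3*h^4 - 3*h^3 + 11*h^2 - 13*h - 1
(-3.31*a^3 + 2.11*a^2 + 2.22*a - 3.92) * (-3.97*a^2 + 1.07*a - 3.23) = 13.1407*a^5 - 11.9184*a^4 + 4.1356*a^3 + 11.1225*a^2 - 11.365*a + 12.6616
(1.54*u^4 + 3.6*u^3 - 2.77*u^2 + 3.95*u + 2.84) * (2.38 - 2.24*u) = -3.4496*u^5 - 4.3988*u^4 + 14.7728*u^3 - 15.4406*u^2 + 3.0394*u + 6.7592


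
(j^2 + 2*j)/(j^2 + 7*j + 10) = j/(j + 5)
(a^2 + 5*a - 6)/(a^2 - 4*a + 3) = (a + 6)/(a - 3)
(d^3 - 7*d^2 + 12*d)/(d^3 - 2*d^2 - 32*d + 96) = d*(d - 3)/(d^2 + 2*d - 24)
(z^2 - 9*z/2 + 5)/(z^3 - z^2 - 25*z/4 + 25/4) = 2*(z - 2)/(2*z^2 + 3*z - 5)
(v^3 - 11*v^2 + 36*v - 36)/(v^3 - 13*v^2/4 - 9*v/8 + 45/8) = 8*(v^2 - 8*v + 12)/(8*v^2 - 2*v - 15)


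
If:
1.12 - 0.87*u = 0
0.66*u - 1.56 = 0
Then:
No Solution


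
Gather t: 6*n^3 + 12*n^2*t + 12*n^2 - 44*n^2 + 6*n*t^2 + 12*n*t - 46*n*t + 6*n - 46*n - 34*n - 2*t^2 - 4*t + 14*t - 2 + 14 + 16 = 6*n^3 - 32*n^2 - 74*n + t^2*(6*n - 2) + t*(12*n^2 - 34*n + 10) + 28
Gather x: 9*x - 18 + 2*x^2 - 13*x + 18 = 2*x^2 - 4*x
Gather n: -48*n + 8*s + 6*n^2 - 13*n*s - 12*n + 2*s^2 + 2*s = 6*n^2 + n*(-13*s - 60) + 2*s^2 + 10*s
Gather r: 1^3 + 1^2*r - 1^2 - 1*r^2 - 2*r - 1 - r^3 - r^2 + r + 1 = -r^3 - 2*r^2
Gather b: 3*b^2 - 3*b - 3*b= 3*b^2 - 6*b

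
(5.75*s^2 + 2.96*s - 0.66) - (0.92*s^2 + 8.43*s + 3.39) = 4.83*s^2 - 5.47*s - 4.05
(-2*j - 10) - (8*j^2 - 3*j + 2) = -8*j^2 + j - 12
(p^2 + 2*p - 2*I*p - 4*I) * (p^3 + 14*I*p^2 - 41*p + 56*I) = p^5 + 2*p^4 + 12*I*p^4 - 13*p^3 + 24*I*p^3 - 26*p^2 + 138*I*p^2 + 112*p + 276*I*p + 224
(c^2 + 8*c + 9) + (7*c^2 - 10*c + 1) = 8*c^2 - 2*c + 10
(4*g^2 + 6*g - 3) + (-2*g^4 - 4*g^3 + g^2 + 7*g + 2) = -2*g^4 - 4*g^3 + 5*g^2 + 13*g - 1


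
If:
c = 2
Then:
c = 2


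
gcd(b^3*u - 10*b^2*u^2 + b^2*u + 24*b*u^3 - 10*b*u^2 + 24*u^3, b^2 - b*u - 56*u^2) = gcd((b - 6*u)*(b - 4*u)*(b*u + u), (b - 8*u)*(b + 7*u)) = 1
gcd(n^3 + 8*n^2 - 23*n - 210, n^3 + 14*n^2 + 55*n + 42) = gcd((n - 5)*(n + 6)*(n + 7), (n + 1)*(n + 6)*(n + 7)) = n^2 + 13*n + 42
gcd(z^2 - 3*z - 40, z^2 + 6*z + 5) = z + 5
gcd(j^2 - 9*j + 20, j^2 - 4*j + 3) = 1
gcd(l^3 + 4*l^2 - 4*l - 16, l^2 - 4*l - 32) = l + 4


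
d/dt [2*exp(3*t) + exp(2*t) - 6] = (6*exp(t) + 2)*exp(2*t)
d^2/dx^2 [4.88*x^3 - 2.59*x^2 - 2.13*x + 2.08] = 29.28*x - 5.18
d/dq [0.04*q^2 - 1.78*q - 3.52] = 0.08*q - 1.78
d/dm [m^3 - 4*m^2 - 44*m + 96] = 3*m^2 - 8*m - 44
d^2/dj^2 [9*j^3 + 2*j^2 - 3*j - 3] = 54*j + 4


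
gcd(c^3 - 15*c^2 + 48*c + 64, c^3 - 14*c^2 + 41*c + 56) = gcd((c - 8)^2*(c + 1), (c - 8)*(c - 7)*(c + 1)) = c^2 - 7*c - 8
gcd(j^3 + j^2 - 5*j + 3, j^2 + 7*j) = 1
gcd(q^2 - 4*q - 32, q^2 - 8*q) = q - 8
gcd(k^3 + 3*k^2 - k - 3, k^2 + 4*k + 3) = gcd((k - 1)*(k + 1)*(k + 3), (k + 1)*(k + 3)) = k^2 + 4*k + 3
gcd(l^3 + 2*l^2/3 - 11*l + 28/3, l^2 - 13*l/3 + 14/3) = l - 7/3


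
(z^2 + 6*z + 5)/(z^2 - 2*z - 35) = (z + 1)/(z - 7)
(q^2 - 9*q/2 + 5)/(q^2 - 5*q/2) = (q - 2)/q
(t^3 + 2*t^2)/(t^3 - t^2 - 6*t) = t/(t - 3)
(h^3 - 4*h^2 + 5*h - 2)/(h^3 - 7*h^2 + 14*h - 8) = (h - 1)/(h - 4)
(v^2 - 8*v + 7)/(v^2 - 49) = (v - 1)/(v + 7)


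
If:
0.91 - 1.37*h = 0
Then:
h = 0.66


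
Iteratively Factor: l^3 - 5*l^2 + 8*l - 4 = (l - 2)*(l^2 - 3*l + 2) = (l - 2)*(l - 1)*(l - 2)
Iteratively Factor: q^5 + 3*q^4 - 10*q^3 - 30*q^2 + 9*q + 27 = (q + 3)*(q^4 - 10*q^2 + 9) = (q + 3)^2*(q^3 - 3*q^2 - q + 3) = (q - 1)*(q + 3)^2*(q^2 - 2*q - 3) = (q - 1)*(q + 1)*(q + 3)^2*(q - 3)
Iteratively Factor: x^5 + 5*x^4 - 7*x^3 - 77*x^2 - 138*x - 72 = (x + 3)*(x^4 + 2*x^3 - 13*x^2 - 38*x - 24) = (x + 2)*(x + 3)*(x^3 - 13*x - 12) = (x - 4)*(x + 2)*(x + 3)*(x^2 + 4*x + 3) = (x - 4)*(x + 2)*(x + 3)^2*(x + 1)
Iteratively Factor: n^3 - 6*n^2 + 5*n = (n - 1)*(n^2 - 5*n) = (n - 5)*(n - 1)*(n)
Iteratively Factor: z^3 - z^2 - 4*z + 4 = (z + 2)*(z^2 - 3*z + 2) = (z - 1)*(z + 2)*(z - 2)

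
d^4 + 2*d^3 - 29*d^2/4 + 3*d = d*(d - 3/2)*(d - 1/2)*(d + 4)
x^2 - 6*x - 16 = (x - 8)*(x + 2)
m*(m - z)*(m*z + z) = m^3*z - m^2*z^2 + m^2*z - m*z^2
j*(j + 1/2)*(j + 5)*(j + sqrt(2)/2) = j^4 + sqrt(2)*j^3/2 + 11*j^3/2 + 5*j^2/2 + 11*sqrt(2)*j^2/4 + 5*sqrt(2)*j/4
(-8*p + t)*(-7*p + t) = 56*p^2 - 15*p*t + t^2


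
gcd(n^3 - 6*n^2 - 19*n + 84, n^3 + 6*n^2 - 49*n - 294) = n - 7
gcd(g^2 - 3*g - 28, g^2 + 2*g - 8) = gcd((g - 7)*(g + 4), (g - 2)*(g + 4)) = g + 4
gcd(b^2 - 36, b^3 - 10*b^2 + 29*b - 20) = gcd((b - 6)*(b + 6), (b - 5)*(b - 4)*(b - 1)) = 1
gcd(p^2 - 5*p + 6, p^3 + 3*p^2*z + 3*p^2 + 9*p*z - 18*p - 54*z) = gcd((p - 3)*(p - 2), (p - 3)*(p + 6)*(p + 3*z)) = p - 3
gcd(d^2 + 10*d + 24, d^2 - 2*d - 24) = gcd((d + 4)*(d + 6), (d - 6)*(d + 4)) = d + 4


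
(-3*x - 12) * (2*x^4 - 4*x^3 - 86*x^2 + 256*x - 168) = -6*x^5 - 12*x^4 + 306*x^3 + 264*x^2 - 2568*x + 2016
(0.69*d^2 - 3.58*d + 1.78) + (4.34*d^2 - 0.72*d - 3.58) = 5.03*d^2 - 4.3*d - 1.8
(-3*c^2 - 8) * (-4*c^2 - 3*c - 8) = 12*c^4 + 9*c^3 + 56*c^2 + 24*c + 64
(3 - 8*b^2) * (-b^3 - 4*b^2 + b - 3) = 8*b^5 + 32*b^4 - 11*b^3 + 12*b^2 + 3*b - 9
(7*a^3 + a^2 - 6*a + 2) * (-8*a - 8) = -56*a^4 - 64*a^3 + 40*a^2 + 32*a - 16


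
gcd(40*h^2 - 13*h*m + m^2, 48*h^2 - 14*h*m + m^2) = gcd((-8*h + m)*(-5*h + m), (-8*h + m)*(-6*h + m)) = 8*h - m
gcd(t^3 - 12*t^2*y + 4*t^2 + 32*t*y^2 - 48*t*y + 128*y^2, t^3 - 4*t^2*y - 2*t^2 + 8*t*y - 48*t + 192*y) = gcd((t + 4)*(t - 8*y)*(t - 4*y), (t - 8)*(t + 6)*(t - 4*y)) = -t + 4*y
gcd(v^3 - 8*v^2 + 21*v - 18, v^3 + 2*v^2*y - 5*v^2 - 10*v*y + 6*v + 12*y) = v^2 - 5*v + 6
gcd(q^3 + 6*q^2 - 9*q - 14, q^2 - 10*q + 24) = 1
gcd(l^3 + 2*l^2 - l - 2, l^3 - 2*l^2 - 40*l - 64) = l + 2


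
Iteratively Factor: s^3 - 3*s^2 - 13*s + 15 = (s - 1)*(s^2 - 2*s - 15) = (s - 1)*(s + 3)*(s - 5)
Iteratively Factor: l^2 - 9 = (l - 3)*(l + 3)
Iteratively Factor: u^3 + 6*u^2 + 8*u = (u + 4)*(u^2 + 2*u) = (u + 2)*(u + 4)*(u)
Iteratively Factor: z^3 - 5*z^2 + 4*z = (z - 1)*(z^2 - 4*z) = (z - 4)*(z - 1)*(z)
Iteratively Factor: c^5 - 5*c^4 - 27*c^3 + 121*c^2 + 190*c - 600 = (c + 4)*(c^4 - 9*c^3 + 9*c^2 + 85*c - 150) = (c - 5)*(c + 4)*(c^3 - 4*c^2 - 11*c + 30) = (c - 5)^2*(c + 4)*(c^2 + c - 6) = (c - 5)^2*(c + 3)*(c + 4)*(c - 2)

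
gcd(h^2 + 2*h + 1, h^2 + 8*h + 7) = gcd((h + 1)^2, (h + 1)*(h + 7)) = h + 1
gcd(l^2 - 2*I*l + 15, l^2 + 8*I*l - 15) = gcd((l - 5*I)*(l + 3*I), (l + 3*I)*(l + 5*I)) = l + 3*I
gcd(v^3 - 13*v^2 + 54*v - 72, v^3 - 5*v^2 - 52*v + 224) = v - 4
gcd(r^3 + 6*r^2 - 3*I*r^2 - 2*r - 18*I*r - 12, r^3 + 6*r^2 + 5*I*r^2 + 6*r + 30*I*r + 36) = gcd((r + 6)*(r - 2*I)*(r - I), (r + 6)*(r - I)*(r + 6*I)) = r^2 + r*(6 - I) - 6*I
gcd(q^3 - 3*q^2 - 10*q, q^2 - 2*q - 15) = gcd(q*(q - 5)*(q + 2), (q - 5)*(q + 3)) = q - 5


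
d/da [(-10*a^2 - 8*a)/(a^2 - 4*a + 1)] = 4*(12*a^2 - 5*a - 2)/(a^4 - 8*a^3 + 18*a^2 - 8*a + 1)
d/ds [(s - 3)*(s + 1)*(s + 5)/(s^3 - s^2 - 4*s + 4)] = 2*(-2*s^4 + 9*s^3 + 16*s^2 - 3*s - 56)/(s^6 - 2*s^5 - 7*s^4 + 16*s^3 + 8*s^2 - 32*s + 16)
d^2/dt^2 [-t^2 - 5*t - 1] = -2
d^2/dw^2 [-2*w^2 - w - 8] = -4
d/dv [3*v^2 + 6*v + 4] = 6*v + 6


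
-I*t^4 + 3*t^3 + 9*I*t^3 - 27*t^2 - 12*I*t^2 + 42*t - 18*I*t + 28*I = (t - 7)*(t - 2)*(t + 2*I)*(-I*t + 1)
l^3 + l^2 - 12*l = l*(l - 3)*(l + 4)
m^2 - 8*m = m*(m - 8)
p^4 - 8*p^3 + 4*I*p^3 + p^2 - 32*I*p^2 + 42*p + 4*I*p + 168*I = (p - 7)*(p - 3)*(p + 2)*(p + 4*I)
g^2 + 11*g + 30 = (g + 5)*(g + 6)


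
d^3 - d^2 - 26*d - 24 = (d - 6)*(d + 1)*(d + 4)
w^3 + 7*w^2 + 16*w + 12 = (w + 2)^2*(w + 3)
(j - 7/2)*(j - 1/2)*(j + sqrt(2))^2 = j^4 - 4*j^3 + 2*sqrt(2)*j^3 - 8*sqrt(2)*j^2 + 15*j^2/4 - 8*j + 7*sqrt(2)*j/2 + 7/2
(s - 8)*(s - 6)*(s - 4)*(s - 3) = s^4 - 21*s^3 + 158*s^2 - 504*s + 576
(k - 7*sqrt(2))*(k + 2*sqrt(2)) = k^2 - 5*sqrt(2)*k - 28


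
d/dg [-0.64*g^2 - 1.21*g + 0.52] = -1.28*g - 1.21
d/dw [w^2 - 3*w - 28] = 2*w - 3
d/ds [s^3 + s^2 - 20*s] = 3*s^2 + 2*s - 20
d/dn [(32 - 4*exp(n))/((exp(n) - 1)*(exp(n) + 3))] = 4*(exp(2*n) - 16*exp(n) - 13)*exp(n)/(exp(4*n) + 4*exp(3*n) - 2*exp(2*n) - 12*exp(n) + 9)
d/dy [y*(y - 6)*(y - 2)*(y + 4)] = 4*y^3 - 12*y^2 - 40*y + 48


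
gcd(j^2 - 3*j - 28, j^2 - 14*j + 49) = j - 7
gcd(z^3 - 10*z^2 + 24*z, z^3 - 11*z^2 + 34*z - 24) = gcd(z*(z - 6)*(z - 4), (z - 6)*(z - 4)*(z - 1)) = z^2 - 10*z + 24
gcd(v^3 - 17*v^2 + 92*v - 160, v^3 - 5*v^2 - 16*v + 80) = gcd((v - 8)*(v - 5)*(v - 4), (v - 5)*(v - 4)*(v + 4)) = v^2 - 9*v + 20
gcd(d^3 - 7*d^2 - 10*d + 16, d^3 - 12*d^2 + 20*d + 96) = d^2 - 6*d - 16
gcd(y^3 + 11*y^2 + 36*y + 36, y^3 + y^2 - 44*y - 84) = y^2 + 8*y + 12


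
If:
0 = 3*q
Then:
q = 0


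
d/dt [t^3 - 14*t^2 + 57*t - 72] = 3*t^2 - 28*t + 57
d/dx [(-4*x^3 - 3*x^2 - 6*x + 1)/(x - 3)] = (-8*x^3 + 33*x^2 + 18*x + 17)/(x^2 - 6*x + 9)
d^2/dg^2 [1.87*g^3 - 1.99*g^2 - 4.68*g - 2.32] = 11.22*g - 3.98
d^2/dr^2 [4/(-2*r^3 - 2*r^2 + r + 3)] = 8*(2*(3*r + 1)*(2*r^3 + 2*r^2 - r - 3) - (6*r^2 + 4*r - 1)^2)/(2*r^3 + 2*r^2 - r - 3)^3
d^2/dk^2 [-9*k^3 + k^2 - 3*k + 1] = 2 - 54*k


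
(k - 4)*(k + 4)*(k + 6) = k^3 + 6*k^2 - 16*k - 96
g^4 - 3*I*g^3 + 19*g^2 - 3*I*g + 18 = (g - 6*I)*(g - I)*(g + I)*(g + 3*I)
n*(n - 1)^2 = n^3 - 2*n^2 + n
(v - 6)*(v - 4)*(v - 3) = v^3 - 13*v^2 + 54*v - 72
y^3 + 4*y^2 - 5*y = y*(y - 1)*(y + 5)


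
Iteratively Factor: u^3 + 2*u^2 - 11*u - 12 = (u + 1)*(u^2 + u - 12) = (u + 1)*(u + 4)*(u - 3)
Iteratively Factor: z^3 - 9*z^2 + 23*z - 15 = (z - 1)*(z^2 - 8*z + 15) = (z - 3)*(z - 1)*(z - 5)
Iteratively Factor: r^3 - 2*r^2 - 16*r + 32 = (r + 4)*(r^2 - 6*r + 8) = (r - 2)*(r + 4)*(r - 4)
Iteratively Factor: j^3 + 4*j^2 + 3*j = (j + 1)*(j^2 + 3*j) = j*(j + 1)*(j + 3)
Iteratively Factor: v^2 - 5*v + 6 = (v - 3)*(v - 2)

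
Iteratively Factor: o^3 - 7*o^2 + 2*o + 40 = (o - 4)*(o^2 - 3*o - 10) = (o - 4)*(o + 2)*(o - 5)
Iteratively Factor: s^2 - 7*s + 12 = (s - 4)*(s - 3)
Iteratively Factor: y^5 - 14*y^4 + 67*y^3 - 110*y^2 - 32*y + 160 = (y - 2)*(y^4 - 12*y^3 + 43*y^2 - 24*y - 80) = (y - 4)*(y - 2)*(y^3 - 8*y^2 + 11*y + 20) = (y - 5)*(y - 4)*(y - 2)*(y^2 - 3*y - 4) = (y - 5)*(y - 4)*(y - 2)*(y + 1)*(y - 4)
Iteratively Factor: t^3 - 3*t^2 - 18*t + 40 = (t - 5)*(t^2 + 2*t - 8) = (t - 5)*(t + 4)*(t - 2)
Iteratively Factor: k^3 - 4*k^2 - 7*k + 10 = (k - 5)*(k^2 + k - 2) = (k - 5)*(k - 1)*(k + 2)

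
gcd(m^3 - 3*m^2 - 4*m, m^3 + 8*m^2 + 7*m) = m^2 + m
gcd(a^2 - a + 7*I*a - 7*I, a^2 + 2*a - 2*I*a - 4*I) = 1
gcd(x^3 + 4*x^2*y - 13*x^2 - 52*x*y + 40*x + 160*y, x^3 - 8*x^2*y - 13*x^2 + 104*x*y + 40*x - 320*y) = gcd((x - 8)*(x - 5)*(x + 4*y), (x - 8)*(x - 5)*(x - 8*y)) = x^2 - 13*x + 40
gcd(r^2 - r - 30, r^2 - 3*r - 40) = r + 5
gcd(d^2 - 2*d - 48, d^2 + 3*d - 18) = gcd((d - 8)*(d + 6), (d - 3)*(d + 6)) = d + 6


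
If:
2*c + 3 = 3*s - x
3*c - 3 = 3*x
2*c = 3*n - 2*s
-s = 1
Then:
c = -5/3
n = -16/9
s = -1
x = -8/3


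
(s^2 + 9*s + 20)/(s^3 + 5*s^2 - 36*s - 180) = (s + 4)/(s^2 - 36)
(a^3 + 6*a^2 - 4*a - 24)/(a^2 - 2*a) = a + 8 + 12/a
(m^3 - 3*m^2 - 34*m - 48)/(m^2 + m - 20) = (m^3 - 3*m^2 - 34*m - 48)/(m^2 + m - 20)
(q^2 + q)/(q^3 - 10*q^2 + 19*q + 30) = q/(q^2 - 11*q + 30)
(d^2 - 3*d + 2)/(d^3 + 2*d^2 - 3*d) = (d - 2)/(d*(d + 3))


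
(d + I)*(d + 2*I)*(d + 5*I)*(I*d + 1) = I*d^4 - 7*d^3 - 9*I*d^2 - 7*d - 10*I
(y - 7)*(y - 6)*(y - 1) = y^3 - 14*y^2 + 55*y - 42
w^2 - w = w*(w - 1)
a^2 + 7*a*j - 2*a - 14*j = (a - 2)*(a + 7*j)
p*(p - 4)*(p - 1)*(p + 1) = p^4 - 4*p^3 - p^2 + 4*p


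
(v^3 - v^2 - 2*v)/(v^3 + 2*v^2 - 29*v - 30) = v*(v - 2)/(v^2 + v - 30)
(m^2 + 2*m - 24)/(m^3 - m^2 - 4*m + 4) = (m^2 + 2*m - 24)/(m^3 - m^2 - 4*m + 4)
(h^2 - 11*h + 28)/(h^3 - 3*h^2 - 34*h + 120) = (h - 7)/(h^2 + h - 30)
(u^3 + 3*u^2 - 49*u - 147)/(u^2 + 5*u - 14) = (u^2 - 4*u - 21)/(u - 2)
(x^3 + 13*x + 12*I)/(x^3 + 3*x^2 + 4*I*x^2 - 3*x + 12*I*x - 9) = (x - 4*I)/(x + 3)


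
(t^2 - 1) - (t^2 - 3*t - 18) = 3*t + 17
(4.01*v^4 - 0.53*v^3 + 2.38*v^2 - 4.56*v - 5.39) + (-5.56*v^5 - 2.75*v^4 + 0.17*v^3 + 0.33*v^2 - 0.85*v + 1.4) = -5.56*v^5 + 1.26*v^4 - 0.36*v^3 + 2.71*v^2 - 5.41*v - 3.99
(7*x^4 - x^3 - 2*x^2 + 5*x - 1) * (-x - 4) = -7*x^5 - 27*x^4 + 6*x^3 + 3*x^2 - 19*x + 4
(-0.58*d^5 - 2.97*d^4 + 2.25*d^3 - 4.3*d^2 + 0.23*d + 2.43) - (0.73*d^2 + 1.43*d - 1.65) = -0.58*d^5 - 2.97*d^4 + 2.25*d^3 - 5.03*d^2 - 1.2*d + 4.08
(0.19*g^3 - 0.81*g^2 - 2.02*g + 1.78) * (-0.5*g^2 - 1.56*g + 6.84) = -0.095*g^5 + 0.1086*g^4 + 3.5732*g^3 - 3.2792*g^2 - 16.5936*g + 12.1752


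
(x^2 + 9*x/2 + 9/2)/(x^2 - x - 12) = (x + 3/2)/(x - 4)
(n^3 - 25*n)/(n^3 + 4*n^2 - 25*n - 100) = n/(n + 4)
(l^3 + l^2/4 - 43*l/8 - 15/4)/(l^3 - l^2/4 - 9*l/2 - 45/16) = 2*(l + 2)/(2*l + 3)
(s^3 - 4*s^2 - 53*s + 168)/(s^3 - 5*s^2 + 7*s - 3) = (s^2 - s - 56)/(s^2 - 2*s + 1)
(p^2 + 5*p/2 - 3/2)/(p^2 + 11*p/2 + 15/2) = (2*p - 1)/(2*p + 5)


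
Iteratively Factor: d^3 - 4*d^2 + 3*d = (d)*(d^2 - 4*d + 3) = d*(d - 1)*(d - 3)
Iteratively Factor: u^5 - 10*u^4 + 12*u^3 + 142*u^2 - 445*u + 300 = (u - 3)*(u^4 - 7*u^3 - 9*u^2 + 115*u - 100) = (u - 3)*(u + 4)*(u^3 - 11*u^2 + 35*u - 25) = (u - 5)*(u - 3)*(u + 4)*(u^2 - 6*u + 5) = (u - 5)^2*(u - 3)*(u + 4)*(u - 1)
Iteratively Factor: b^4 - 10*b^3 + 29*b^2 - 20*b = (b - 4)*(b^3 - 6*b^2 + 5*b) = (b - 5)*(b - 4)*(b^2 - b) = (b - 5)*(b - 4)*(b - 1)*(b)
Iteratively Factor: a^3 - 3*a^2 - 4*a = (a)*(a^2 - 3*a - 4) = a*(a - 4)*(a + 1)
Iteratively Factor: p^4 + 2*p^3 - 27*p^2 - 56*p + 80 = (p + 4)*(p^3 - 2*p^2 - 19*p + 20) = (p + 4)^2*(p^2 - 6*p + 5) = (p - 1)*(p + 4)^2*(p - 5)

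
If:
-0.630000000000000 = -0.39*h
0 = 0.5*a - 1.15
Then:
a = 2.30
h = 1.62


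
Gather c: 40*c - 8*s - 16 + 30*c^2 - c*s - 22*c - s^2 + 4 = 30*c^2 + c*(18 - s) - s^2 - 8*s - 12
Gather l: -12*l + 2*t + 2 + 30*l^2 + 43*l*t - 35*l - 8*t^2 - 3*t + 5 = 30*l^2 + l*(43*t - 47) - 8*t^2 - t + 7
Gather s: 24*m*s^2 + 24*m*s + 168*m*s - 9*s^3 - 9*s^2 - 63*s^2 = 192*m*s - 9*s^3 + s^2*(24*m - 72)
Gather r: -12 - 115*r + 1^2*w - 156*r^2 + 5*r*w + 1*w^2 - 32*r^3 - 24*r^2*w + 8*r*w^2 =-32*r^3 + r^2*(-24*w - 156) + r*(8*w^2 + 5*w - 115) + w^2 + w - 12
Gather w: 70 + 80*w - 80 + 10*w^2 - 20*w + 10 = 10*w^2 + 60*w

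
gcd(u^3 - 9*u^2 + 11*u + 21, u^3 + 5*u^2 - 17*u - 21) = u^2 - 2*u - 3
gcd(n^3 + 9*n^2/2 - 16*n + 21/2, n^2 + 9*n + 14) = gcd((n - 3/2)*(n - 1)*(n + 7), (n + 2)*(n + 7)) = n + 7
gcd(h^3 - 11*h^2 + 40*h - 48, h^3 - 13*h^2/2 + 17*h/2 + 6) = h^2 - 7*h + 12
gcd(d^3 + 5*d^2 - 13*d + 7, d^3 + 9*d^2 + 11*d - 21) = d^2 + 6*d - 7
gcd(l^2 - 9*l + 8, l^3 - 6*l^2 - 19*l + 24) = l^2 - 9*l + 8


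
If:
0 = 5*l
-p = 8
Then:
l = 0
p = -8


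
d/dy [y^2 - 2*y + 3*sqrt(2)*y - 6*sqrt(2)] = 2*y - 2 + 3*sqrt(2)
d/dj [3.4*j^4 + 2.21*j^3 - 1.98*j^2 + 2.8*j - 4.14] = 13.6*j^3 + 6.63*j^2 - 3.96*j + 2.8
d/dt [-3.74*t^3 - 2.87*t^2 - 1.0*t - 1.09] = -11.22*t^2 - 5.74*t - 1.0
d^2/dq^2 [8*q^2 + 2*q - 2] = 16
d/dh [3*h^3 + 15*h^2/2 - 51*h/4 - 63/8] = 9*h^2 + 15*h - 51/4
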